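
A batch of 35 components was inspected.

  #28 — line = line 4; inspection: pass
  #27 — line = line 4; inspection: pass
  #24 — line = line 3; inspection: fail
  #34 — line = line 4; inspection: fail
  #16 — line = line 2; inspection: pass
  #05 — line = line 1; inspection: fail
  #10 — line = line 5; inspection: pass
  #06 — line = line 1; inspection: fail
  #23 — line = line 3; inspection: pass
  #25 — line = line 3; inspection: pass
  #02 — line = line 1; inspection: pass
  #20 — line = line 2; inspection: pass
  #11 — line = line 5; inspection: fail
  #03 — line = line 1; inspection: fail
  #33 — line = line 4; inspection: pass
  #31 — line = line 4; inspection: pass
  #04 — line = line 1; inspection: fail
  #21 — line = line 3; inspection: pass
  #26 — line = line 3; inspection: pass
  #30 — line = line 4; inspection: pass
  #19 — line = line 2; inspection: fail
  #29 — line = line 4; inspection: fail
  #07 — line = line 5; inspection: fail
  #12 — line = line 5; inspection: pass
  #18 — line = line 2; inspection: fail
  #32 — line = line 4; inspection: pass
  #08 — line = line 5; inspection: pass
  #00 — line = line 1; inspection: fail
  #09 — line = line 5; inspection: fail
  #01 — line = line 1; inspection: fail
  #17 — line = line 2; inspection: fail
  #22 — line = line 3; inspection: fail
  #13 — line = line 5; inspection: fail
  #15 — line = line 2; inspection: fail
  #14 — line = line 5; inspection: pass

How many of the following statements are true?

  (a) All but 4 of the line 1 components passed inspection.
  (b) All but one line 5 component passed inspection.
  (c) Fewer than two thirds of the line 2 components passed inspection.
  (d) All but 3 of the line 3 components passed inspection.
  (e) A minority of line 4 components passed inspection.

1

(a) line 1: |A| = 7, |A ∩ B| = 1; needs |A ∖ B| = 4 — false.
(b) line 5: |A| = 8, |A ∩ B| = 4; needs |A ∖ B| = 1 — false.
(c) line 2: |A| = 6, |A ∩ B| = 2; needs |A ∩ B| / |A| < 2/3 — true.
(d) line 3: |A| = 6, |A ∩ B| = 4; needs |A ∖ B| = 3 — false.
(e) line 4: |A| = 8, |A ∩ B| = 6; needs |A ∩ B| < |A ∖ B| — false.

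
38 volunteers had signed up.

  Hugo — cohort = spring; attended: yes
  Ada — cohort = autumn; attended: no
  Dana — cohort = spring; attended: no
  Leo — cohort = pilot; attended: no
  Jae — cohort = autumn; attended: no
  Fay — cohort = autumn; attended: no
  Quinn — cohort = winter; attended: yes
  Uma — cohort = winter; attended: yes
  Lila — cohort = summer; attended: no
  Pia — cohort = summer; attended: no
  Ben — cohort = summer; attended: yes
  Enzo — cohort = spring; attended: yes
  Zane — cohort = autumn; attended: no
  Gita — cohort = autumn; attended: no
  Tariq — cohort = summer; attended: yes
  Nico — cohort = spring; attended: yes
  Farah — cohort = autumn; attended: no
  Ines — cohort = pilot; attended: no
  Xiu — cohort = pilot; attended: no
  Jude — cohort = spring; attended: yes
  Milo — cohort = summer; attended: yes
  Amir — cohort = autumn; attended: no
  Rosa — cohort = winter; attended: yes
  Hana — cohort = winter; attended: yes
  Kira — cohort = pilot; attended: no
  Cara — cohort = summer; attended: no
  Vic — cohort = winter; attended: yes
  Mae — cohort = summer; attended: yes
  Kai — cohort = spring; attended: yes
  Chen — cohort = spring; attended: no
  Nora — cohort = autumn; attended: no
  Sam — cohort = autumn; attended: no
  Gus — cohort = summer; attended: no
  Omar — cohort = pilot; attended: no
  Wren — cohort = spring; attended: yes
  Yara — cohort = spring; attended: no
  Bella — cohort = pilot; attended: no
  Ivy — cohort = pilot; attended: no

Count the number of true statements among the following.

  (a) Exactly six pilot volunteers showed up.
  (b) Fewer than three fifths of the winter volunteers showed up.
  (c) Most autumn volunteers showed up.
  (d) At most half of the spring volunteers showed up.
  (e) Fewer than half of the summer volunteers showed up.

0

(a) pilot: |A| = 7, |A ∩ B| = 0; needs |A ∩ B| = 6 — false.
(b) winter: |A| = 5, |A ∩ B| = 5; needs |A ∩ B| / |A| < 3/5 — false.
(c) autumn: |A| = 9, |A ∩ B| = 0; needs |A ∩ B| > |A ∖ B| — false.
(d) spring: |A| = 9, |A ∩ B| = 6; needs |A ∩ B| ≤ |A ∖ B| — false.
(e) summer: |A| = 8, |A ∩ B| = 4; needs |A ∩ B| < |A ∖ B| — false.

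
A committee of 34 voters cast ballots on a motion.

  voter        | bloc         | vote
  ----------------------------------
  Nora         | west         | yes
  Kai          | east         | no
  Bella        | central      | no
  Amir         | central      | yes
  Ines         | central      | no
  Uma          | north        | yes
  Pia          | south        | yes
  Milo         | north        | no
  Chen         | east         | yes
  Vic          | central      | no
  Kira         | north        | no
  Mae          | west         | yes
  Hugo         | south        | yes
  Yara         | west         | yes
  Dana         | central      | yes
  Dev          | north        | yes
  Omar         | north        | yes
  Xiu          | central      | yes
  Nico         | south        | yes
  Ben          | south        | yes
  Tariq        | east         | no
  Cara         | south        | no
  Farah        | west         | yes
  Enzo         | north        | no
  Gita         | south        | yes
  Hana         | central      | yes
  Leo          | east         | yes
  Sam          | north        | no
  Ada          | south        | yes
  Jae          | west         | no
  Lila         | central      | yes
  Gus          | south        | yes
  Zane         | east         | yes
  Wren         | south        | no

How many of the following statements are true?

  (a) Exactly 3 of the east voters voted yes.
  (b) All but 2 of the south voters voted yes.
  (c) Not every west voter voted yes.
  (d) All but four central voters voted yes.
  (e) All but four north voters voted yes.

4

(a) east: |A| = 5, |A ∩ B| = 3; needs |A ∩ B| = 3 — true.
(b) south: |A| = 9, |A ∩ B| = 7; needs |A ∖ B| = 2 — true.
(c) west: |A| = 5, |A ∩ B| = 4; needs A ⊄ B (|A ∖ B| ≥ 1) — true.
(d) central: |A| = 8, |A ∩ B| = 5; needs |A ∖ B| = 4 — false.
(e) north: |A| = 7, |A ∩ B| = 3; needs |A ∖ B| = 4 — true.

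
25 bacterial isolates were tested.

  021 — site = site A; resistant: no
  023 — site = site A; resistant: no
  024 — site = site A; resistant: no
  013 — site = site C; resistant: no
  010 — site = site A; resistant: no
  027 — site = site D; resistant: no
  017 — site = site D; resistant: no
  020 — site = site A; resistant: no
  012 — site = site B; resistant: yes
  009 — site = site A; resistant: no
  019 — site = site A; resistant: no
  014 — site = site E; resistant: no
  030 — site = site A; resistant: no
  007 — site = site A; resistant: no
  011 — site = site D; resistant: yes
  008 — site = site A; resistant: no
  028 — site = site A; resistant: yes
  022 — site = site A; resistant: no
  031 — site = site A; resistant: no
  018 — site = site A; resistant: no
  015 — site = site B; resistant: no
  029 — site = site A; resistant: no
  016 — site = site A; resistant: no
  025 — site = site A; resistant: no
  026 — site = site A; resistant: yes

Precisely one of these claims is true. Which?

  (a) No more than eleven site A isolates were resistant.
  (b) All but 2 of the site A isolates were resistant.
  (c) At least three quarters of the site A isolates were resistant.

(a)

|A| = 18, |A ∩ B| = 2, |A ∖ B| = 16.
(a) requires |A ∩ B| ≤ 11: true.
(b) requires |A ∖ B| = 2: false.
(c) requires |A ∩ B| / |A| ≥ 3/4: false.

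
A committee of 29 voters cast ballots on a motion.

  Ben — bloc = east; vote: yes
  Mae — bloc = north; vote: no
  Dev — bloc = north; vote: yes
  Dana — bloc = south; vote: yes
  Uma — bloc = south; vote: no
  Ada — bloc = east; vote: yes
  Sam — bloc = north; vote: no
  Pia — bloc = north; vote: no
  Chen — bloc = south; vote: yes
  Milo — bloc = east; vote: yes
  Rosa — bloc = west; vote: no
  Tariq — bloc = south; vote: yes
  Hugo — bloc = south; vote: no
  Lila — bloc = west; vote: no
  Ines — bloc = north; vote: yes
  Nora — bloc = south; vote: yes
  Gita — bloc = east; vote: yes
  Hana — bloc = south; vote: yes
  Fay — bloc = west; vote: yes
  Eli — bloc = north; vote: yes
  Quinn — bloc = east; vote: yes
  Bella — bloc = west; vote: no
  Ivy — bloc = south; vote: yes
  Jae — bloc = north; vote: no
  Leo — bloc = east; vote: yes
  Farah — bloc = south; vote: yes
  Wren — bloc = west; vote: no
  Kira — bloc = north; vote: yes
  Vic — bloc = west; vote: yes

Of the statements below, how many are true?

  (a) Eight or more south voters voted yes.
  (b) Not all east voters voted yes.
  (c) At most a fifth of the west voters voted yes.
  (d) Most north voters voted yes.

0

(a) south: |A| = 9, |A ∩ B| = 7; needs |A ∩ B| ≥ 8 — false.
(b) east: |A| = 6, |A ∩ B| = 6; needs A ⊄ B (|A ∖ B| ≥ 1) — false.
(c) west: |A| = 6, |A ∩ B| = 2; needs |A ∩ B| / |A| ≤ 1/5 — false.
(d) north: |A| = 8, |A ∩ B| = 4; needs |A ∩ B| > |A ∖ B| — false.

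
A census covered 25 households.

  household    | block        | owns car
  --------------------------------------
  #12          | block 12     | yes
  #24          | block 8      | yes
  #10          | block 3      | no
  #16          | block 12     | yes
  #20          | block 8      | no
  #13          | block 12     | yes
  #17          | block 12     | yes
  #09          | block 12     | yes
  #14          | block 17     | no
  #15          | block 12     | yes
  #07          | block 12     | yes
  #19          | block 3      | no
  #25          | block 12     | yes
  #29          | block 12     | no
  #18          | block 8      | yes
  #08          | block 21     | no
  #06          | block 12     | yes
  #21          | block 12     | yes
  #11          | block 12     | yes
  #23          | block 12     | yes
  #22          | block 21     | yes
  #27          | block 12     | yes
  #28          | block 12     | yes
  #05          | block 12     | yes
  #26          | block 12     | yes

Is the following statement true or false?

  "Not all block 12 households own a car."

True

Truth condition: A ⊄ B (|A ∖ B| ≥ 1).
|A| = 17, |A ∩ B| = 16, |A ∖ B| = 1.
So the statement is true.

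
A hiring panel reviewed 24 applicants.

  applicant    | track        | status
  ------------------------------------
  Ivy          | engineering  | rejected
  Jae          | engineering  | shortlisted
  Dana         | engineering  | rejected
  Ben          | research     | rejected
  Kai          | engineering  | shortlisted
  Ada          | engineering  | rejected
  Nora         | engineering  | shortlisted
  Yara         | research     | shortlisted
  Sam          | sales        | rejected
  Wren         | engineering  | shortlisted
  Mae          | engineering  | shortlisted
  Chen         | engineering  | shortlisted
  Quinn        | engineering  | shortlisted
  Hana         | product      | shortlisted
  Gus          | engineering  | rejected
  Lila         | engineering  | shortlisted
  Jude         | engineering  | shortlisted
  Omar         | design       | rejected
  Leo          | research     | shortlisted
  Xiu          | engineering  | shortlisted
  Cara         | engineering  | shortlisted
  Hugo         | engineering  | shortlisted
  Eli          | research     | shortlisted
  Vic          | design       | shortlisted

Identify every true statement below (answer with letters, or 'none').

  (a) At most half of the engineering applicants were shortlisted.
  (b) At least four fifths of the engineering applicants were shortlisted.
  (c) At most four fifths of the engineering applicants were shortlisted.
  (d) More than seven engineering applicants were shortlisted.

(c), (d)

|A| = 16, |A ∩ B| = 12, |A ∖ B| = 4.
(a) |A ∩ B| ≤ |A ∖ B|: fails.
(b) |A ∩ B| / |A| ≥ 4/5: fails.
(c) |A ∩ B| / |A| ≤ 4/5: holds.
(d) |A ∩ B| > 7: holds.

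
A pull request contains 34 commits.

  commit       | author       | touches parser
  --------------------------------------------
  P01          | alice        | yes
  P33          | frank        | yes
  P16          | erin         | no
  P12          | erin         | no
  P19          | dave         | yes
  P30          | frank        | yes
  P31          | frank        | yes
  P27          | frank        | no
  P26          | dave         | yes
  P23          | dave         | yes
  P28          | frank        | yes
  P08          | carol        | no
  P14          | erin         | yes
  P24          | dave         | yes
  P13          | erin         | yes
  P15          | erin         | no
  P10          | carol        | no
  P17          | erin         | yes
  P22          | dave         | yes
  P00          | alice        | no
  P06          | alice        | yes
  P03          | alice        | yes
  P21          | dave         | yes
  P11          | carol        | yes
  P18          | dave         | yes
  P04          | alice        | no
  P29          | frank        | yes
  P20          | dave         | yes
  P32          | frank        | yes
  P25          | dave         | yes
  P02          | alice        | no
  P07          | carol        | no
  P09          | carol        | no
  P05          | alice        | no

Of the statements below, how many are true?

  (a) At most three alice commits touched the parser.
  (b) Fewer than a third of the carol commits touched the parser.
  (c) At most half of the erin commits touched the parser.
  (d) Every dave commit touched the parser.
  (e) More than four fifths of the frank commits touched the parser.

5

(a) alice: |A| = 7, |A ∩ B| = 3; needs |A ∩ B| ≤ 3 — true.
(b) carol: |A| = 5, |A ∩ B| = 1; needs |A ∩ B| / |A| < 1/3 — true.
(c) erin: |A| = 6, |A ∩ B| = 3; needs |A ∩ B| ≤ |A ∖ B| — true.
(d) dave: |A| = 9, |A ∩ B| = 9; needs A ⊆ B, i.e. every element of A is in B (|A ∖ B| = 0) — true.
(e) frank: |A| = 7, |A ∩ B| = 6; needs |A ∩ B| / |A| > 4/5 — true.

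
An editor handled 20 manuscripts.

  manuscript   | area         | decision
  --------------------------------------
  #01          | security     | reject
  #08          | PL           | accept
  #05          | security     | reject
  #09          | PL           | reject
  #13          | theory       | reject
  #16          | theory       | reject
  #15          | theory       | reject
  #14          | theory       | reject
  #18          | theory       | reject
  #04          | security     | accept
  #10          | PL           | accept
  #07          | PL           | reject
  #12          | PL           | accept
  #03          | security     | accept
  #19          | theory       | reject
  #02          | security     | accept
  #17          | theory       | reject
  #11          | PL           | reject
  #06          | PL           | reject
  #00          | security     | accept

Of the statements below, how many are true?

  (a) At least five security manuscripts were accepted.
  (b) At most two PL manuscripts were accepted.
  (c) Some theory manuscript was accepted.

0

(a) security: |A| = 6, |A ∩ B| = 4; needs |A ∩ B| ≥ 5 — false.
(b) PL: |A| = 7, |A ∩ B| = 3; needs |A ∩ B| ≤ 2 — false.
(c) theory: |A| = 7, |A ∩ B| = 0; needs A ∩ B ≠ ∅ (|A ∩ B| ≥ 1) — false.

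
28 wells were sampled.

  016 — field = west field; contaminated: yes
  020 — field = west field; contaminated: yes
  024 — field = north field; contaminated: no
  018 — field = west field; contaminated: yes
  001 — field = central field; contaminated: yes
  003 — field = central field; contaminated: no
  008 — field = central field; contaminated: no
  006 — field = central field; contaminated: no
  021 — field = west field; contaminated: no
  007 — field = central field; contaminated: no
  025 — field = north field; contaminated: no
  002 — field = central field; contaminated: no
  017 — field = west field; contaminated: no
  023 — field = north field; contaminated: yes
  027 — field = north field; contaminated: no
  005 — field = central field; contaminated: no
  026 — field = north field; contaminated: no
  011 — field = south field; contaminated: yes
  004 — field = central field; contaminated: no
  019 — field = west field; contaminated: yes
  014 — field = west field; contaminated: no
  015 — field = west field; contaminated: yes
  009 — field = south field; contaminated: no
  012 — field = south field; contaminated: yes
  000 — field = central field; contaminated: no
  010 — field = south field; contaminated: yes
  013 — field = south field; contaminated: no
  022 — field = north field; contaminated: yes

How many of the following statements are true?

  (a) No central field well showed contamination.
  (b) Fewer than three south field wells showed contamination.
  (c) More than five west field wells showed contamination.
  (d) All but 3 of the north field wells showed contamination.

(a) central field: |A| = 9, |A ∩ B| = 1; needs A ∩ B = ∅ (|A ∩ B| = 0) — false.
(b) south field: |A| = 5, |A ∩ B| = 3; needs |A ∩ B| < 3 — false.
(c) west field: |A| = 8, |A ∩ B| = 5; needs |A ∩ B| > 5 — false.
(d) north field: |A| = 6, |A ∩ B| = 2; needs |A ∖ B| = 3 — false.

0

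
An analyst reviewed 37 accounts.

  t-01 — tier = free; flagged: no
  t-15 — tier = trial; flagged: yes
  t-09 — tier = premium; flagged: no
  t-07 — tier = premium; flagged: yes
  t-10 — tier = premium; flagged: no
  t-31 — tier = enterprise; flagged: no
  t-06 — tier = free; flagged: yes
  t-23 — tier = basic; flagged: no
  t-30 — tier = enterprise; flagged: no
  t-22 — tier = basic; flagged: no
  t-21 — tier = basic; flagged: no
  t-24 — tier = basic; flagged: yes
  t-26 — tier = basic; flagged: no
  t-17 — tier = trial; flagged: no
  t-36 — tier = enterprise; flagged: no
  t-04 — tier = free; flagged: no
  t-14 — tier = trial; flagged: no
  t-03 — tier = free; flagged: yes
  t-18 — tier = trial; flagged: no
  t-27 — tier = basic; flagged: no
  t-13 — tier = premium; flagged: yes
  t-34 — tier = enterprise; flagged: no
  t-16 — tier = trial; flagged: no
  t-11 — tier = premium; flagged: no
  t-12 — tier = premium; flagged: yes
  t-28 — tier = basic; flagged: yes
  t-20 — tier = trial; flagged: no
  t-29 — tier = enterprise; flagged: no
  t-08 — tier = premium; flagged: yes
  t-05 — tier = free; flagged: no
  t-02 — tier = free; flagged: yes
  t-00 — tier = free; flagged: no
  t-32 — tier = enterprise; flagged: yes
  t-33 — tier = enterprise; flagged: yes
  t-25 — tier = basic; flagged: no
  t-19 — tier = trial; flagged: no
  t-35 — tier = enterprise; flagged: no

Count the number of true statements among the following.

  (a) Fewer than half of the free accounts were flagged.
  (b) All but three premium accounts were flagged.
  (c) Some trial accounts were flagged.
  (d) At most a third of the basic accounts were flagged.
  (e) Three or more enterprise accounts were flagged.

(a) free: |A| = 7, |A ∩ B| = 3; needs |A ∩ B| < |A ∖ B| — true.
(b) premium: |A| = 7, |A ∩ B| = 4; needs |A ∖ B| = 3 — true.
(c) trial: |A| = 7, |A ∩ B| = 1; needs A ∩ B ≠ ∅ (|A ∩ B| ≥ 1) — true.
(d) basic: |A| = 8, |A ∩ B| = 2; needs |A ∩ B| / |A| ≤ 1/3 — true.
(e) enterprise: |A| = 8, |A ∩ B| = 2; needs |A ∩ B| ≥ 3 — false.

4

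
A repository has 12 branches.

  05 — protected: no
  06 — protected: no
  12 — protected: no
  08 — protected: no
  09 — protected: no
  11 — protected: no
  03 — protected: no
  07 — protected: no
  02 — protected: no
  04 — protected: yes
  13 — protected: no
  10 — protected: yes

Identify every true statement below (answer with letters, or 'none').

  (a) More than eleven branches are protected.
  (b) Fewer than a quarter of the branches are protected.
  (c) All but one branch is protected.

(b)

|A| = 12, |A ∩ B| = 2, |A ∖ B| = 10.
(a) |A ∩ B| > 11: fails.
(b) |A ∩ B| / |A| < 1/4: holds.
(c) |A ∖ B| = 1: fails.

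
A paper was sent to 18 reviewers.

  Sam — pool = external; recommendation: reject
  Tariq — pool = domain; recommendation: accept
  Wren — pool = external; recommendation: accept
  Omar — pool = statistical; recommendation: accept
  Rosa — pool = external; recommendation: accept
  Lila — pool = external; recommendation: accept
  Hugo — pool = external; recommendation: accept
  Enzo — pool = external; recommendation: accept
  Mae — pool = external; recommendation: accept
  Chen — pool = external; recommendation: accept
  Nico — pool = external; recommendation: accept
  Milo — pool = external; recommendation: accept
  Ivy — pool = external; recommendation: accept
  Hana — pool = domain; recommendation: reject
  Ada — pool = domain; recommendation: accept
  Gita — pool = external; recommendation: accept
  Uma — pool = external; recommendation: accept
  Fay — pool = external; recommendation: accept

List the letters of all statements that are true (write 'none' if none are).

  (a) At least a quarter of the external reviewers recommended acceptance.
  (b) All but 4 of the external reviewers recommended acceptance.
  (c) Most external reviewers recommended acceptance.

(a), (c)

|A| = 14, |A ∩ B| = 13, |A ∖ B| = 1.
(a) |A ∩ B| / |A| ≥ 1/4: holds.
(b) |A ∖ B| = 4: fails.
(c) |A ∩ B| > |A ∖ B|: holds.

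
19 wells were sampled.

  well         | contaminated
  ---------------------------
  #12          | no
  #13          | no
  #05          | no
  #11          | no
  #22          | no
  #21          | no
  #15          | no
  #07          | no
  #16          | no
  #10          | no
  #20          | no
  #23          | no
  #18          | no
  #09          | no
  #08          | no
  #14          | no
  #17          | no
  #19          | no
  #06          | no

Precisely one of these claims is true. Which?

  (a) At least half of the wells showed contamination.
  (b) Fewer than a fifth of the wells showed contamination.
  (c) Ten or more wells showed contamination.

(b)

|A| = 19, |A ∩ B| = 0, |A ∖ B| = 19.
(a) requires |A ∩ B| ≥ |A ∖ B|: false.
(b) requires |A ∩ B| / |A| < 1/5: true.
(c) requires |A ∩ B| ≥ 10: false.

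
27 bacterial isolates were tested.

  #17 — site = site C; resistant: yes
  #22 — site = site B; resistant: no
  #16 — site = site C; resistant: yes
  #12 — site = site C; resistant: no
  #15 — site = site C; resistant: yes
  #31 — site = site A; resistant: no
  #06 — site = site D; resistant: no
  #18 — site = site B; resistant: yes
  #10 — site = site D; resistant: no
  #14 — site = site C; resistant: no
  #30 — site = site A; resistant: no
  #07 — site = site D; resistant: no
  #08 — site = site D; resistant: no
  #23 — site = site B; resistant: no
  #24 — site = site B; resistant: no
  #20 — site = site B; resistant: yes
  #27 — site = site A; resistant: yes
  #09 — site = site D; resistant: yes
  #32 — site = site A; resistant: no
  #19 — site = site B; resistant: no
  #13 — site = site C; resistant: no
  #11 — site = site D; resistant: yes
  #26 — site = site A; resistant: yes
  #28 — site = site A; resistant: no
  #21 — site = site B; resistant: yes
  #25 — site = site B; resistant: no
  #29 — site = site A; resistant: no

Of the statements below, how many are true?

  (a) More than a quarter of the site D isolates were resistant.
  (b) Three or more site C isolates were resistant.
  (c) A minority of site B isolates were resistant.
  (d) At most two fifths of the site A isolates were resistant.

4

(a) site D: |A| = 6, |A ∩ B| = 2; needs |A ∩ B| / |A| > 1/4 — true.
(b) site C: |A| = 6, |A ∩ B| = 3; needs |A ∩ B| ≥ 3 — true.
(c) site B: |A| = 8, |A ∩ B| = 3; needs |A ∩ B| < |A ∖ B| — true.
(d) site A: |A| = 7, |A ∩ B| = 2; needs |A ∩ B| / |A| ≤ 2/5 — true.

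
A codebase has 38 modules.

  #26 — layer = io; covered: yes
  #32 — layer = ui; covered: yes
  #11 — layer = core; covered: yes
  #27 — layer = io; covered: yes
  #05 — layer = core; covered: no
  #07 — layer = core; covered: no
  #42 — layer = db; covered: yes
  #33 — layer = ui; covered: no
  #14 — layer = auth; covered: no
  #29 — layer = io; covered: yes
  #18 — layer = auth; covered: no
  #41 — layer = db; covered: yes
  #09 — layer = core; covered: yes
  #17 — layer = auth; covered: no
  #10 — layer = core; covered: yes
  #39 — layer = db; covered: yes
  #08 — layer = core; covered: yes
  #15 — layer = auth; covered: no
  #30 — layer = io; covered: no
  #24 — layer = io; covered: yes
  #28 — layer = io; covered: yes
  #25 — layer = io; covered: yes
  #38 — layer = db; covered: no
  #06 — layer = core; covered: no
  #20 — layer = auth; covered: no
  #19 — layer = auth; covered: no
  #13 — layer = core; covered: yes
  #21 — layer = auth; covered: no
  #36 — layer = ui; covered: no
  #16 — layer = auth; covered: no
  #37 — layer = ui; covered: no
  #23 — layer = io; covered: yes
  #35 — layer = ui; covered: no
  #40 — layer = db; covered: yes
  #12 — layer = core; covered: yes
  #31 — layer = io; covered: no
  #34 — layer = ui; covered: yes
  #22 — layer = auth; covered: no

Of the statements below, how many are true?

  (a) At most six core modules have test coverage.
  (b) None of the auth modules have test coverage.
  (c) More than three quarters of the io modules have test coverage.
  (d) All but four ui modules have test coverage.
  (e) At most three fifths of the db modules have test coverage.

(a) core: |A| = 9, |A ∩ B| = 6; needs |A ∩ B| ≤ 6 — true.
(b) auth: |A| = 9, |A ∩ B| = 0; needs A ∩ B = ∅ (|A ∩ B| = 0) — true.
(c) io: |A| = 9, |A ∩ B| = 7; needs |A ∩ B| / |A| > 3/4 — true.
(d) ui: |A| = 6, |A ∩ B| = 2; needs |A ∖ B| = 4 — true.
(e) db: |A| = 5, |A ∩ B| = 4; needs |A ∩ B| / |A| ≤ 3/5 — false.

4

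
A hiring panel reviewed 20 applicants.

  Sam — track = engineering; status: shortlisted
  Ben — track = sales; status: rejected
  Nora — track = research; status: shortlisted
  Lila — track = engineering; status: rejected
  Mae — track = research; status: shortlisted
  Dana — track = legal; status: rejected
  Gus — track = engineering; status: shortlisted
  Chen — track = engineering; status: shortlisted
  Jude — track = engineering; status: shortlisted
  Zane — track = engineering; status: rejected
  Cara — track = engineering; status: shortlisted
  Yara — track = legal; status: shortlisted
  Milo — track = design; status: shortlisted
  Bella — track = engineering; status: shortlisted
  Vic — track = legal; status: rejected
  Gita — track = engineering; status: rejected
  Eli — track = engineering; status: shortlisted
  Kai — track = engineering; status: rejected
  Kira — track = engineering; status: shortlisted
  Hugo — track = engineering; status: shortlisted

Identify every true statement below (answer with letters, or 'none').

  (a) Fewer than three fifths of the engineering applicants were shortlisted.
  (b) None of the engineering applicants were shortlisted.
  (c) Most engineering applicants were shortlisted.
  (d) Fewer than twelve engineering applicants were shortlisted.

(c), (d)

|A| = 13, |A ∩ B| = 9, |A ∖ B| = 4.
(a) |A ∩ B| / |A| < 3/5: fails.
(b) A ∩ B = ∅ (|A ∩ B| = 0): fails.
(c) |A ∩ B| > |A ∖ B|: holds.
(d) |A ∩ B| < 12: holds.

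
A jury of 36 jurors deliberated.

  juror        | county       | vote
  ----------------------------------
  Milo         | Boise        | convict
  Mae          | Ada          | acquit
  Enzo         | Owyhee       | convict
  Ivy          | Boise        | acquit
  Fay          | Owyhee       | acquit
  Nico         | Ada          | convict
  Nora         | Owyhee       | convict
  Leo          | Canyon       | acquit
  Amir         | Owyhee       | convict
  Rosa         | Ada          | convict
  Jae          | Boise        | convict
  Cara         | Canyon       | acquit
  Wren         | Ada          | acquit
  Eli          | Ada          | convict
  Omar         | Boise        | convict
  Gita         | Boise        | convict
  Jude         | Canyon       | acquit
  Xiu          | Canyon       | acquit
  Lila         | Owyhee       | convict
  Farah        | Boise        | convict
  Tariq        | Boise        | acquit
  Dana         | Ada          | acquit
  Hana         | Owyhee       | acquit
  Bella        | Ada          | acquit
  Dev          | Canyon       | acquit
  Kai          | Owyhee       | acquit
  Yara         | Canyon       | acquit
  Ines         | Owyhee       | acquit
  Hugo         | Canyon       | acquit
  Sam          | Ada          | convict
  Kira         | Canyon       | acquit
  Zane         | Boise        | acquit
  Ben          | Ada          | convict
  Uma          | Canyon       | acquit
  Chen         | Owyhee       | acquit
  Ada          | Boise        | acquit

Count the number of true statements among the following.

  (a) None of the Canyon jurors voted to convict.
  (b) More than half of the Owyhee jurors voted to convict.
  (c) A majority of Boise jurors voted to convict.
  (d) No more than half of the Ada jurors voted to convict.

2

(a) Canyon: |A| = 9, |A ∩ B| = 0; needs A ∩ B = ∅ (|A ∩ B| = 0) — true.
(b) Owyhee: |A| = 9, |A ∩ B| = 4; needs |A ∩ B| > |A ∖ B| — false.
(c) Boise: |A| = 9, |A ∩ B| = 5; needs |A ∩ B| > |A ∖ B| — true.
(d) Ada: |A| = 9, |A ∩ B| = 5; needs |A ∩ B| ≤ |A ∖ B| — false.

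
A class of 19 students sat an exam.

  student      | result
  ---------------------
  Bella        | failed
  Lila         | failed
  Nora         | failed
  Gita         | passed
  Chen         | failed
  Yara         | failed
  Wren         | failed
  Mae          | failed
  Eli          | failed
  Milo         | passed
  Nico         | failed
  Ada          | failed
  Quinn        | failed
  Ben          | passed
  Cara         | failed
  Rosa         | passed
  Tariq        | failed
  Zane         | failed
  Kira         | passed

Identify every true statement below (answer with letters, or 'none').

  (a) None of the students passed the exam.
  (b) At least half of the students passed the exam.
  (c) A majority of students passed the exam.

|A| = 19, |A ∩ B| = 5, |A ∖ B| = 14.
(a) A ∩ B = ∅ (|A ∩ B| = 0): fails.
(b) |A ∩ B| ≥ |A ∖ B|: fails.
(c) |A ∩ B| > |A ∖ B|: fails.

none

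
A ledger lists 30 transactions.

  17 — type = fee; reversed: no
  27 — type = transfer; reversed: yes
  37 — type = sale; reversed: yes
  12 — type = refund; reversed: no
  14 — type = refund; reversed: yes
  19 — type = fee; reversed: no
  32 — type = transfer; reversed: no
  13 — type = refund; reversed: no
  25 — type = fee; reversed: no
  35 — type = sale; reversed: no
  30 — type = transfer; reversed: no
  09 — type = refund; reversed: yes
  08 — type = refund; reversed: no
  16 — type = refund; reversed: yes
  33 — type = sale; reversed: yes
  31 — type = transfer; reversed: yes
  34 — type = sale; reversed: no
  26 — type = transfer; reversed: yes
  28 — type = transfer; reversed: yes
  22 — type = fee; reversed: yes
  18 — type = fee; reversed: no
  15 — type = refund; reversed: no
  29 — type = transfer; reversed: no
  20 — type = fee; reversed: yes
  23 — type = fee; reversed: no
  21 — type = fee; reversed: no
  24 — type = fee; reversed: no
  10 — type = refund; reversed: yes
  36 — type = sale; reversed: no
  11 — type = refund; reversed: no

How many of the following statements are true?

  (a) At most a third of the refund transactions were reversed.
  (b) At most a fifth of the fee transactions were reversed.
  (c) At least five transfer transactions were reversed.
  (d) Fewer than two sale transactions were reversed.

(a) refund: |A| = 9, |A ∩ B| = 4; needs |A ∩ B| / |A| ≤ 1/3 — false.
(b) fee: |A| = 9, |A ∩ B| = 2; needs |A ∩ B| / |A| ≤ 1/5 — false.
(c) transfer: |A| = 7, |A ∩ B| = 4; needs |A ∩ B| ≥ 5 — false.
(d) sale: |A| = 5, |A ∩ B| = 2; needs |A ∩ B| < 2 — false.

0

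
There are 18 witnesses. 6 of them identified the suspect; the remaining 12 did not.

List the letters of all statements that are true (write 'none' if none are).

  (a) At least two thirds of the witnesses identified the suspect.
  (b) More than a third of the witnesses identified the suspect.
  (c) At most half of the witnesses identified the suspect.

|A| = 18, |A ∩ B| = 6, |A ∖ B| = 12.
(a) |A ∩ B| / |A| ≥ 2/3: fails.
(b) |A ∩ B| / |A| > 1/3: fails.
(c) |A ∩ B| ≤ |A ∖ B|: holds.

(c)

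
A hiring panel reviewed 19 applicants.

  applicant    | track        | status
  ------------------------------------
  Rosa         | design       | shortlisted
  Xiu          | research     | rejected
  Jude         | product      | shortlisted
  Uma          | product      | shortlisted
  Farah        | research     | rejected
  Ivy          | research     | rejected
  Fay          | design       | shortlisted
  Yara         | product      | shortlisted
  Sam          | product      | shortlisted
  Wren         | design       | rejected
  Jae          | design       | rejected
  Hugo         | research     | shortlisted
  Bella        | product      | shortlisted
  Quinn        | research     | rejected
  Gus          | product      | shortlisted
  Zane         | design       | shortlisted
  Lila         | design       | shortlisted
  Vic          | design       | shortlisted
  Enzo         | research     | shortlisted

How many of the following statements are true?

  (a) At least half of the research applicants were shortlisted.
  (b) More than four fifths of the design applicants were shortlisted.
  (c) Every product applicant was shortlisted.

(a) research: |A| = 6, |A ∩ B| = 2; needs |A ∩ B| ≥ |A ∖ B| — false.
(b) design: |A| = 7, |A ∩ B| = 5; needs |A ∩ B| / |A| > 4/5 — false.
(c) product: |A| = 6, |A ∩ B| = 6; needs A ⊆ B, i.e. every element of A is in B (|A ∖ B| = 0) — true.

1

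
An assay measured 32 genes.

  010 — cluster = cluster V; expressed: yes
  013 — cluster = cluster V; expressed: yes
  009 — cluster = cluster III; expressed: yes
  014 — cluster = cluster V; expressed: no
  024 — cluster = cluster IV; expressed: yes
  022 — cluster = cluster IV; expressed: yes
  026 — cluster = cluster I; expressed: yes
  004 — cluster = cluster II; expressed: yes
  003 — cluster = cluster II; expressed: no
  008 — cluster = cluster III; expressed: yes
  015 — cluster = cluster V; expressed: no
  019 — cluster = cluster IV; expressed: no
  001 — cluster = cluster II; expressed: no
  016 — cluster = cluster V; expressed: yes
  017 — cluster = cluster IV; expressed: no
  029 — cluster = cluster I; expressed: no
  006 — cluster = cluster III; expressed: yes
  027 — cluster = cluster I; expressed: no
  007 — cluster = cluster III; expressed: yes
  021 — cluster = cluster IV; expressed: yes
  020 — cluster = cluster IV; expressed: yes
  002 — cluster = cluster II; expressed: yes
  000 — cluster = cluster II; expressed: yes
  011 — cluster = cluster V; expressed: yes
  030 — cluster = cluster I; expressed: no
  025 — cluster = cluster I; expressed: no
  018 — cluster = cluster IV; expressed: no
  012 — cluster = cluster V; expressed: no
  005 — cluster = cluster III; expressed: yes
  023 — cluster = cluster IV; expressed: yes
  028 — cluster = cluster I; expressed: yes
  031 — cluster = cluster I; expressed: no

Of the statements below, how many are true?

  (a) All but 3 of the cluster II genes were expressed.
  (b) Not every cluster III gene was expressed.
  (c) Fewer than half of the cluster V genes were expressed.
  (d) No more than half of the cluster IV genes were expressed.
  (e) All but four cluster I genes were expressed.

(a) cluster II: |A| = 5, |A ∩ B| = 3; needs |A ∖ B| = 3 — false.
(b) cluster III: |A| = 5, |A ∩ B| = 5; needs A ⊄ B (|A ∖ B| ≥ 1) — false.
(c) cluster V: |A| = 7, |A ∩ B| = 4; needs |A ∩ B| < |A ∖ B| — false.
(d) cluster IV: |A| = 8, |A ∩ B| = 5; needs |A ∩ B| ≤ |A ∖ B| — false.
(e) cluster I: |A| = 7, |A ∩ B| = 2; needs |A ∖ B| = 4 — false.

0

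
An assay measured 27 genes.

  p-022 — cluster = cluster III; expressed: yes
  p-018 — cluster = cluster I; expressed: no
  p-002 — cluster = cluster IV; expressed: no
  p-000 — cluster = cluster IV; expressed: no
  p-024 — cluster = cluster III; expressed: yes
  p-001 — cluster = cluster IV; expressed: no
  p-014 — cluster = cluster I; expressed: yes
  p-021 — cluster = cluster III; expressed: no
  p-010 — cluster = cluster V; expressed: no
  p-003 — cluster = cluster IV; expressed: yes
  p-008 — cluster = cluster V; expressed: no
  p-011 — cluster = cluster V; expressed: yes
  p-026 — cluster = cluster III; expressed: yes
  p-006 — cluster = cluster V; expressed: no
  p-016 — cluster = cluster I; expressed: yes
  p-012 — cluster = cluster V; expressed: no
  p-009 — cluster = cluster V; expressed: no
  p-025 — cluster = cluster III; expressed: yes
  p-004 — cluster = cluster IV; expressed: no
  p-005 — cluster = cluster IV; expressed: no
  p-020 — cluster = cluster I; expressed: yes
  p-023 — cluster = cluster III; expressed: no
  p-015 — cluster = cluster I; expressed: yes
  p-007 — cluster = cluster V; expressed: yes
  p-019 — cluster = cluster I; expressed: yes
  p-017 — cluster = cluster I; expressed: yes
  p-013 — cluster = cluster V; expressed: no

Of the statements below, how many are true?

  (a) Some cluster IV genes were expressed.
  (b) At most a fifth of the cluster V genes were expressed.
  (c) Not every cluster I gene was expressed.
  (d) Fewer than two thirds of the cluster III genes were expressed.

2

(a) cluster IV: |A| = 6, |A ∩ B| = 1; needs A ∩ B ≠ ∅ (|A ∩ B| ≥ 1) — true.
(b) cluster V: |A| = 8, |A ∩ B| = 2; needs |A ∩ B| / |A| ≤ 1/5 — false.
(c) cluster I: |A| = 7, |A ∩ B| = 6; needs A ⊄ B (|A ∖ B| ≥ 1) — true.
(d) cluster III: |A| = 6, |A ∩ B| = 4; needs |A ∩ B| / |A| < 2/3 — false.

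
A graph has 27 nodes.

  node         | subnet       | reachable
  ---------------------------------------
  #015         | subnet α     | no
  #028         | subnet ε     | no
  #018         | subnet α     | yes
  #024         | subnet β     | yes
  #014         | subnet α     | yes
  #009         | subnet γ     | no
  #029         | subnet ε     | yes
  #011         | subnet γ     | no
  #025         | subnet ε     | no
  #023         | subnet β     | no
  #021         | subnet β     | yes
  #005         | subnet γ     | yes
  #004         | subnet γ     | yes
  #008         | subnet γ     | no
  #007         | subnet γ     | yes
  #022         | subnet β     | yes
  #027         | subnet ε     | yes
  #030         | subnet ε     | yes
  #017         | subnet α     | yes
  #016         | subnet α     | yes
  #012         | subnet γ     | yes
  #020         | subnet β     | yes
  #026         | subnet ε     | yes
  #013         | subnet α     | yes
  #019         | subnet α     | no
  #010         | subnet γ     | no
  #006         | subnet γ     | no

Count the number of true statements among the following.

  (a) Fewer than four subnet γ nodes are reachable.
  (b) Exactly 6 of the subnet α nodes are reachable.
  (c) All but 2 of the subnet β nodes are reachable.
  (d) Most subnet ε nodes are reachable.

1

(a) subnet γ: |A| = 9, |A ∩ B| = 4; needs |A ∩ B| < 4 — false.
(b) subnet α: |A| = 7, |A ∩ B| = 5; needs |A ∩ B| = 6 — false.
(c) subnet β: |A| = 5, |A ∩ B| = 4; needs |A ∖ B| = 2 — false.
(d) subnet ε: |A| = 6, |A ∩ B| = 4; needs |A ∩ B| > |A ∖ B| — true.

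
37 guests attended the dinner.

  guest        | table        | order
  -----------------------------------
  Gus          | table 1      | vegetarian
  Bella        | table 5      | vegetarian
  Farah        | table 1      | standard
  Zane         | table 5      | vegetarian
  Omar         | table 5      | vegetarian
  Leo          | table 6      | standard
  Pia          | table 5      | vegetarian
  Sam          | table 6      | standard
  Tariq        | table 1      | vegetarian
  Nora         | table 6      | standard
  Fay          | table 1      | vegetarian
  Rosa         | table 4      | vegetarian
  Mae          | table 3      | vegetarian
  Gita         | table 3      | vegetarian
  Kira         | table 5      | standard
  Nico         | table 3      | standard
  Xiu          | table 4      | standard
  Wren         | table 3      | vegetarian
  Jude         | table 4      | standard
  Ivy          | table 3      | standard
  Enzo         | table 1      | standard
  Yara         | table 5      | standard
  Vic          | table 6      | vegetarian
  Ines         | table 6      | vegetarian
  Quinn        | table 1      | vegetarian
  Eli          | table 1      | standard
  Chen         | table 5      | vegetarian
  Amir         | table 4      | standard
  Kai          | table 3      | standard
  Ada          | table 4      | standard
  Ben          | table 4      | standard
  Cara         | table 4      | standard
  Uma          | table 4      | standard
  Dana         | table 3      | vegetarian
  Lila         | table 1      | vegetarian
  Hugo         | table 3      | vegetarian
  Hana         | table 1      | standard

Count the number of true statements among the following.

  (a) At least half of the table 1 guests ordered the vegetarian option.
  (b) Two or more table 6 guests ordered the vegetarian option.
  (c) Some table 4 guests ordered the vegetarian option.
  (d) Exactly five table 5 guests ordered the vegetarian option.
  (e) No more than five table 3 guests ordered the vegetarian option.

5

(a) table 1: |A| = 9, |A ∩ B| = 5; needs |A ∩ B| ≥ |A ∖ B| — true.
(b) table 6: |A| = 5, |A ∩ B| = 2; needs |A ∩ B| ≥ 2 — true.
(c) table 4: |A| = 8, |A ∩ B| = 1; needs A ∩ B ≠ ∅ (|A ∩ B| ≥ 1) — true.
(d) table 5: |A| = 7, |A ∩ B| = 5; needs |A ∩ B| = 5 — true.
(e) table 3: |A| = 8, |A ∩ B| = 5; needs |A ∩ B| ≤ 5 — true.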